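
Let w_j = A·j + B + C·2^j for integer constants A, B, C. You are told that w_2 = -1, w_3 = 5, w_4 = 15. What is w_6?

67

Write the equations: 2A + B + 4C = -1; 3A + B + 8C = 5; 4A + B + 16C = 15.
Subtracting the first from the second: A + 4C = 6.
Subtracting the second from the third: A + 8C = 10.
Solving: C = 1, A = 2, then B = -9.
So w_j = 2·j + (-9) + 1·2^j; at j=6 this is 67.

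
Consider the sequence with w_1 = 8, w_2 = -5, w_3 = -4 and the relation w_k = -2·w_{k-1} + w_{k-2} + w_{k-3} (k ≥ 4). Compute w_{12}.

9039

w_4 = 11, w_5 = -31, w_6 = 69, w_7 = -158, w_8 = 354, w_9 = -797, w_{10} = 1790, w_{11} = -4023, w_{12} = 9039.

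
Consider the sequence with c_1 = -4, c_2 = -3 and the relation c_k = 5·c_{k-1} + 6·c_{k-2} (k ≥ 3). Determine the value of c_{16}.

-470184984573

Iterate the recurrence:
c_3 = -39; c_4 = -213; c_5 = -1299; …; c_{13} = -2176782339; c_{14} = -13060694013; c_{15} = -78364164099; c_{16} = -470184984573.
(Characteristic roots are 6 and -1.)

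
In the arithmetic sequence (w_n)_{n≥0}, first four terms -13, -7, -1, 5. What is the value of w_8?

Common difference d = 6.
w_n = -13 + (n - 0)·6.
w_8 = -13 + 8·6 = 35.

35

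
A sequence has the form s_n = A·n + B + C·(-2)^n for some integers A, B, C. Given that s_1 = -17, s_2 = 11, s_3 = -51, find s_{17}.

-655399

Plug in n = 1, 2, 3: A + B - 2C = -17; 2A + B + 4C = 11; 3A + B - 8C = -51.
Subtracting the first from the second: A + 6C = 28.
Subtracting the second from the third: A - 12C = -62.
Solving: C = 5, A = -2, then B = -5.
Therefore s_{17} = -34 + (-5) + 5·(-131072) = -655399.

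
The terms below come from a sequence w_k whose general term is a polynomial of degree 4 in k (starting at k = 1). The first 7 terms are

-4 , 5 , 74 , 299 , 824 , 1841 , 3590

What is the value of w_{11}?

24386

1st diffs: 9, 69, 225, 525, 1017, 1749.
2nd diffs: 60, 156, 300, 492, 732.
3rd diffs: 96, 144, 192, 240.
4th diffs: 48, 48, 48 (constant).
Newton forward-difference form: w_k = -4 + 9·C(k-1,1) + 60·C(k-1,2) + 96·C(k-1,3) + 48·C(k-1,4).
At k = 11: k-1 = 10, so w_{11} = -4 + 90 + 2700 + 11520 + 10080 = 24386.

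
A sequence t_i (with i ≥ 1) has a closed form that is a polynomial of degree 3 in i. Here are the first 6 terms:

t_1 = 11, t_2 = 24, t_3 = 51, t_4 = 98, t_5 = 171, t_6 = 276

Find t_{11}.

1491

1st diffs: 13, 27, 47, 73, 105.
2nd diffs: 14, 20, 26, 32.
3rd diffs: 6, 6, 6 (constant).
Newton forward-difference form: t_i = 11 + 13·C(i-1,1) + 14·C(i-1,2) + 6·C(i-1,3).
At i = 11: i-1 = 10, so t_{11} = 11 + 130 + 630 + 720 = 1491.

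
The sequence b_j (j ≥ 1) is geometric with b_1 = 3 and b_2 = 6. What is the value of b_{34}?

Common ratio r = 2.
b_j = 3·2^(j-1).
b_{34} = 3·2^33 = 25769803776.

25769803776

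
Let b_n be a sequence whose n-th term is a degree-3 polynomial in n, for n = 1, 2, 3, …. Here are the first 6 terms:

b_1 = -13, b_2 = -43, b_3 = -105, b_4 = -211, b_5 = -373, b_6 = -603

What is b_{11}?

-3193

1st diffs: -30, -62, -106, -162, -230.
2nd diffs: -32, -44, -56, -68.
3rd diffs: -12, -12, -12 (constant).
Newton forward-difference form: b_n = -13 + (-30)·C(n-1,1) + (-32)·C(n-1,2) + (-12)·C(n-1,3).
At n = 11: n-1 = 10, so b_{11} = -13 - 300 - 1440 - 1440 = -3193.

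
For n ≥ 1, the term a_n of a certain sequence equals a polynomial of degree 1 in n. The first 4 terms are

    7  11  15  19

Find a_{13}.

55

1st diffs: 4, 4, 4 (constant).
So a_n = 4n + 3.
Evaluating at n = 13 gives a_{13} = 55.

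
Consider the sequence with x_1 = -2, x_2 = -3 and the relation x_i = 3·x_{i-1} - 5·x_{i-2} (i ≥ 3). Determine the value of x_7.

-74

Applying the relation repeatedly:
x_3 = 1  x_4 = 18  x_5 = 49  x_6 = 57  x_7 = -74.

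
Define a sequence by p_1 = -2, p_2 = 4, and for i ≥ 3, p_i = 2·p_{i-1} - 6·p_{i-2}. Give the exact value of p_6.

p_3 = 20  p_4 = 16  p_5 = -88  p_6 = -272.

-272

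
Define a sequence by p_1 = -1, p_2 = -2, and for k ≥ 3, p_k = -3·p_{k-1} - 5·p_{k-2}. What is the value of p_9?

-61

Step forward from the initial values:
p_3 = 11  p_4 = -23  p_5 = 14  p_6 = 73  p_7 = -289  p_8 = 502  p_9 = -61.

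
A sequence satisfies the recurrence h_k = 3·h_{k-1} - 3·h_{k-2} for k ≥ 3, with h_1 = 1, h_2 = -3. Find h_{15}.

Applying the relation repeatedly:
h_3 = -12; h_4 = -27; h_5 = -45; …; h_{12} = 1458; h_{13} = 729; h_{14} = -2187; h_{15} = -8748.

-8748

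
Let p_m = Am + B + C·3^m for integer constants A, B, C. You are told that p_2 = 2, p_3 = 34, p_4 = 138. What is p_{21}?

20920706314

At m = 2, 3, 4: 2A + B + 9C = 2; 3A + B + 27C = 34; 4A + B + 81C = 138.
Subtracting the first from the second: A + 18C = 32.
Subtracting the second from the third: A + 54C = 104.
Solving: C = 2, A = -4, then B = -8.
Therefore p_{21} = -84 + (-8) + 2·10460353203 = 20920706314.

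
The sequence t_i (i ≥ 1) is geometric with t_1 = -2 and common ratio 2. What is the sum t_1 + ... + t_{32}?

t_i = (-2)·2^(i-1).
S = (-2)·(2^32 - 1)/(2 - 1) = (-2)·(4294967296 - 1)/(1) = -8589934590.

-8589934590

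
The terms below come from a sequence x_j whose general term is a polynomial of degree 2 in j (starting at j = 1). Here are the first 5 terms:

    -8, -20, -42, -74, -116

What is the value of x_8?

1st diffs: -12, -22, -32, -42.
2nd diffs: -10, -10, -10 (constant).
So x_j = -5j^2 + 3j - 6.
Evaluating at j = 8 gives x_8 = -302.

-302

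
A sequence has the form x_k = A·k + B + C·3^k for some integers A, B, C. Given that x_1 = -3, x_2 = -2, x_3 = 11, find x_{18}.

387420398

At k = 1, 2, 3: A + B + 3C = -3; 2A + B + 9C = -2; 3A + B + 27C = 11.
Subtracting the first from the second: A + 6C = 1.
Subtracting the second from the third: A + 18C = 13.
Solving: C = 1, A = -5, then B = -1.
So x_k = -5·k + (-1) + 1·3^k; at k=18 this is 387420398.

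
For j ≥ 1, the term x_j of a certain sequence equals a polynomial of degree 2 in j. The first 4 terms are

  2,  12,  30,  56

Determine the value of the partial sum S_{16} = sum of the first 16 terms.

5712

1st diffs: 10, 18, 26.
2nd diffs: 8, 8 (constant).
Newton forward-difference form: x_j = 2 + 10·C(j-1,1) + 8·C(j-1,2).
Continuing: …, 90, 132, 182, 240, …, x_{16} = 992.
Summing j = 1..16 (16 terms) gives 5712.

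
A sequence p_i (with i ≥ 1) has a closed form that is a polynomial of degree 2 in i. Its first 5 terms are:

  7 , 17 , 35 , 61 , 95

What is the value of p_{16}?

997

1st diffs: 10, 18, 26, 34.
2nd diffs: 8, 8, 8 (constant).
So p_i = 4i^2 - 2i + 5.
Evaluating at i = 16 gives p_{16} = 997.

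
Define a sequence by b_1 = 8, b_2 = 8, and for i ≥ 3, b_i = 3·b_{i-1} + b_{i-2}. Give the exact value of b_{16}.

175458344

Compute successive terms:
b_3 = 32  b_4 = 104  b_5 = 344  …  b_{13} = 4870088  b_{14} = 16084808  b_{15} = 53124512  b_{16} = 175458344.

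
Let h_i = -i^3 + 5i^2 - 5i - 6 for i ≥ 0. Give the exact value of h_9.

h_9 = -1·9^3 + 5·9^2 - 5·9 - 6 = -375.

-375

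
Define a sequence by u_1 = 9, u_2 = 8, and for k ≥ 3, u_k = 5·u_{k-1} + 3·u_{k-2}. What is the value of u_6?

Compute successive terms:
u_3 = 67, u_4 = 359, u_5 = 1996, u_6 = 11057.

11057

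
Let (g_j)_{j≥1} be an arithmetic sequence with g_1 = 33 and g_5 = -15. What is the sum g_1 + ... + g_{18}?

Common difference d = (-15 - 33) / (5 - 1) = -12.
g_j = 33 + (j - 1)·(-12).
g_{18} = -171; S = 18·(33 + (-171))/2 = -1242.

-1242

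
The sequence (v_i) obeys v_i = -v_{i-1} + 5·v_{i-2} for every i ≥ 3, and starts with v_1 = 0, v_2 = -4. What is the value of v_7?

384

Compute successive terms:
v_3 = 4  v_4 = -24  v_5 = 44  v_6 = -164  v_7 = 384.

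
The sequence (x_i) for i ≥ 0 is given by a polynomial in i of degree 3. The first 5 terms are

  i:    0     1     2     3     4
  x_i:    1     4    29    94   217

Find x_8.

1649

1st diffs: 3, 25, 65, 123.
2nd diffs: 22, 40, 58.
3rd diffs: 18, 18 (constant).
So x_i = 3i^3 + 2i^2 - 2i + 1.
Evaluating at i = 8 gives x_8 = 1649.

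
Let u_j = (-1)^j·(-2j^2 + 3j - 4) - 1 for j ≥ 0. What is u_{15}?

(-1)^15 = -1; -2j^2 + 3j - 4 at j=15 is -409; so u_{15} = 408.

408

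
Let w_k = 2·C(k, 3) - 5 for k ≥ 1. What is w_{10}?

235

C(10, 3) = 120, so w_{10} = 235.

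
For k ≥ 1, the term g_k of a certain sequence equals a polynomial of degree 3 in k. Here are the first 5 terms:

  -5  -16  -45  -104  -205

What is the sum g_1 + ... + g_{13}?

-14651

1st diffs: -11, -29, -59, -101.
2nd diffs: -18, -30, -42.
3rd diffs: -12, -12 (constant).
Newton forward-difference form: g_k = -5 + (-11)·C(k-1,1) + (-18)·C(k-1,2) + (-12)·C(k-1,3).
Continuing: …, -360, -581, -880, -1269, …, g_{13} = -3965.
Summing k = 1..13 (13 terms) gives -14651.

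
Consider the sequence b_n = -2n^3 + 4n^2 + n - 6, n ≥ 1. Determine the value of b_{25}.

-28731

b_{25} = -2·25^3 + 4·25^2 + 1·25 - 6 = -28731.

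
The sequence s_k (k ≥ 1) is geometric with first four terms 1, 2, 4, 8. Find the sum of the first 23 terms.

8388607

Common ratio r = 2.
s_k = 1·2^(k-1).
S = 1·(2^23 - 1)/(2 - 1) = 1·(8388608 - 1)/(1) = 8388607.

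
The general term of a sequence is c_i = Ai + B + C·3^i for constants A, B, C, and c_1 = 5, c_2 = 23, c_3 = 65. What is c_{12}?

1062947

The three given values yield: A + B + 3C = 5; 2A + B + 9C = 23; 3A + B + 27C = 65.
Subtracting the first from the second: A + 6C = 18.
Subtracting the second from the third: A + 18C = 42.
Solving: C = 2, A = 6, then B = -7.
So c_i = 6·i + (-7) + 2·3^i; at i=12 this is 1062947.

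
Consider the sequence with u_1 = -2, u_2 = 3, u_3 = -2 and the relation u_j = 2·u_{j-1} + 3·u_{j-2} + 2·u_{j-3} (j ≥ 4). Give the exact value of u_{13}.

Iterate the recurrence:
u_4 = 1  u_5 = 2  u_6 = 3  u_7 = 14  u_8 = 41  u_9 = 130  u_{10} = 411  u_{11} = 1294  u_{12} = 4081  u_{13} = 12866.

12866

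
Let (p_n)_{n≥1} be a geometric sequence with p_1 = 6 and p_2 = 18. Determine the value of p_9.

Common ratio r = 3.
p_n = 6·3^(n-1).
p_9 = 6·3^8 = 39366.

39366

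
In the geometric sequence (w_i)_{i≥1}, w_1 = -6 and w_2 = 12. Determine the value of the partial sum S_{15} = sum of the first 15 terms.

Common ratio r = -2.
w_i = (-6)·(-2)^(i-1).
S = (-6)·((-2)^15 - 1)/(-2 - 1) = (-6)·(-32768 - 1)/(-3) = -65538.

-65538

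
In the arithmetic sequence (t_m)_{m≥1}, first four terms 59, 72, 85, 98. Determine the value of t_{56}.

774

Common difference d = 13.
t_m = 59 + (m - 1)·13.
t_{56} = 59 + 55·13 = 774.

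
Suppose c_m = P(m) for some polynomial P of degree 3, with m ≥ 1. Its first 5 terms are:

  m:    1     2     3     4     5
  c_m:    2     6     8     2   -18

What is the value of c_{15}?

1st diffs: 4, 2, -6, -20.
2nd diffs: -2, -8, -14.
3rd diffs: -6, -6 (constant).
Newton forward-difference form: c_m = 2 + 4·C(m-1,1) + (-2)·C(m-1,2) + (-6)·C(m-1,3).
At m = 15: m-1 = 14, so c_{15} = 2 + 56 - 182 - 2184 = -2308.

-2308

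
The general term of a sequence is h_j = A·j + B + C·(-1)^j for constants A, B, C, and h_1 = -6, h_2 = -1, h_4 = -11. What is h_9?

Write the equations: A + B - C = -6; 2A + B + C = -1; 4A + B + C = -11.
Subtracting the first from the second: A + 2C = 5.
Subtracting the second from the third: 2A = -10.
Solving: C = 5, A = -5, then B = 4.
So h_j = -5·j + 4 + 5·(-1)^j; at j=9 this is -46.

-46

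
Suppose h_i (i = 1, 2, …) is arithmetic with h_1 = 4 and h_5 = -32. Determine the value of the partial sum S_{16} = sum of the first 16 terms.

-1016

Common difference d = (-32 - 4) / (5 - 1) = -9.
h_i = 4 + (i - 1)·(-9).
h_{16} = -131; S = 16·(4 + (-131))/2 = -1016.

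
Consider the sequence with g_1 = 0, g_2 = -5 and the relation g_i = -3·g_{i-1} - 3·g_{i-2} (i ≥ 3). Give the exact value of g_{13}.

0

Compute successive terms:
g_3 = 15; g_4 = -30; g_5 = 45; …; g_{10} = 810; g_{11} = -1215; g_{12} = 1215; g_{13} = 0.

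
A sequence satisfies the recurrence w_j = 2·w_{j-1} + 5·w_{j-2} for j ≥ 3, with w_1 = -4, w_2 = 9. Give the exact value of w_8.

Iterate the recurrence:
w_3 = -2;  w_4 = 41;  w_5 = 72;  w_6 = 349;  w_7 = 1058;  w_8 = 3861.

3861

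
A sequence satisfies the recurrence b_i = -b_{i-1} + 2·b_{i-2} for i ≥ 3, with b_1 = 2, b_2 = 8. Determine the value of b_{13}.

-8188

Step forward from the initial values:
b_3 = -4;  b_4 = 20;  b_5 = -28;  …;  b_{10} = 1028;  b_{11} = -2044;  b_{12} = 4100;  b_{13} = -8188.
(Characteristic roots are 1 and -2.)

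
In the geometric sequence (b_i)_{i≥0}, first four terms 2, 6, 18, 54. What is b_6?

Common ratio r = 3.
b_i = 2·3^(i-0).
b_6 = 2·3^6 = 1458.

1458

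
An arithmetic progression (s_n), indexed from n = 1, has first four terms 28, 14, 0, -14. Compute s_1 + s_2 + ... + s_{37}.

-8288

Common difference d = -14.
s_n = 28 + (n - 1)·(-14).
s_{37} = -476; S = 37·(28 + (-476))/2 = -8288.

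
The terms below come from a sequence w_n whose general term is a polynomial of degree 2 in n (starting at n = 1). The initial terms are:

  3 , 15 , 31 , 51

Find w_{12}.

1st diffs: 12, 16, 20.
2nd diffs: 4, 4 (constant).
Newton forward-difference form: w_n = 3 + 12·C(n-1,1) + 4·C(n-1,2).
At n = 12: n-1 = 11, so w_{12} = 3 + 132 + 220 = 355.

355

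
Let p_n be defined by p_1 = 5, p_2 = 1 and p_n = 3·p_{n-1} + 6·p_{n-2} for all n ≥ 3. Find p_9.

Applying the relation repeatedly:
p_3 = 33; p_4 = 105; p_5 = 513; p_6 = 2169; p_7 = 9585; p_8 = 41769; p_9 = 182817.

182817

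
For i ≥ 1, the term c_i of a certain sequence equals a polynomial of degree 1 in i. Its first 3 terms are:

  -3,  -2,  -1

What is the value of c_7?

3

1st diffs: 1, 1 (constant).
So c_i = i - 4.
Evaluating at i = 7 gives c_7 = 3.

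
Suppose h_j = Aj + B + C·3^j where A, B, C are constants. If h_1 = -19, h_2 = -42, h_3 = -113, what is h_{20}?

Plug in j = 1, 2, 3: A + B + 3C = -19; 2A + B + 9C = -42; 3A + B + 27C = -113.
Subtracting the first from the second: A + 6C = -23.
Subtracting the second from the third: A + 18C = -71.
Solving: C = -4, A = 1, then B = -8.
So h_j = 1·j + (-8) + (-4)·3^j; at j=20 this is -13947137592.

-13947137592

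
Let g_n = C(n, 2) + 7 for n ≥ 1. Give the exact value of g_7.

C(7, 2) = 21, so g_7 = 28.

28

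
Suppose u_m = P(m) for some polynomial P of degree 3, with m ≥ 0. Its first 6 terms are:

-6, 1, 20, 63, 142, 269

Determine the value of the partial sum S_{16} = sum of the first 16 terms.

1st diffs: 7, 19, 43, 79, 127.
2nd diffs: 12, 24, 36, 48.
3rd diffs: 12, 12, 12 (constant).
Newton forward-difference form: u_m = -6 + 7·C(m,1) + 12·C(m,2) + 12·C(m,3).
Continuing: …, 456, 715, 1058, 1497, …, u_{15} = 6819.
Summing m = 0..15 (16 terms) gives 29304.

29304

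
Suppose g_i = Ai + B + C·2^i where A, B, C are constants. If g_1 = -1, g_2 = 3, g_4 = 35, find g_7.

365

Write the equations: A + B + 2C = -1; 2A + B + 4C = 3; 4A + B + 16C = 35.
Subtracting the first from the second: A + 2C = 4.
Subtracting the second from the third: 2A + 12C = 32.
Solving: C = 3, A = -2, then B = -5.
Hence g_7 = -2·7 + (-5) + 3·128 = 365.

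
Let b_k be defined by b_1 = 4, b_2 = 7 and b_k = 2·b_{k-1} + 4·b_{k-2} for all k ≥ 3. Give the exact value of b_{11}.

336384

Compute successive terms:
b_3 = 30, b_4 = 88, b_5 = 296, b_6 = 944, b_7 = 3072, b_8 = 9920, b_9 = 32128, b_{10} = 103936, b_{11} = 336384.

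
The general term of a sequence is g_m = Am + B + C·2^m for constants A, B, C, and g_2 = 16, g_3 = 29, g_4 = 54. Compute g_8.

Write the equations: 2A + B + 4C = 16; 3A + B + 8C = 29; 4A + B + 16C = 54.
Subtracting the first from the second: A + 4C = 13.
Subtracting the second from the third: A + 8C = 25.
Solving: C = 3, A = 1, then B = 2.
So g_m = 1·m + 2 + 3·2^m; at m=8 this is 778.

778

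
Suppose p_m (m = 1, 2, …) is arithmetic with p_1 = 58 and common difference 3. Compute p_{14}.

97

p_m = 58 + (m - 1)·3.
p_{14} = 58 + 13·3 = 97.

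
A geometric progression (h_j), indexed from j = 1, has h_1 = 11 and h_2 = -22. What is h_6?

Common ratio r = -2.
h_j = 11·(-2)^(j-1).
h_6 = 11·(-2)^5 = -352.

-352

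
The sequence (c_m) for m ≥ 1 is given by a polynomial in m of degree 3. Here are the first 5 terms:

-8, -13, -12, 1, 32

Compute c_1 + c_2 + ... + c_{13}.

1st diffs: -5, 1, 13, 31.
2nd diffs: 6, 12, 18.
3rd diffs: 6, 6 (constant).
So c_m = m^3 - 3m^2 - 3m - 3.
Continuing: …, 87, 172, 293, 456, …, c_{13} = 1648.
Summing m = 1..13 (13 terms) gives 5512.

5512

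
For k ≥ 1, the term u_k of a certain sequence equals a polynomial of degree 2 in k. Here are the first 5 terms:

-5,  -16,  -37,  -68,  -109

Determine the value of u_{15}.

1st diffs: -11, -21, -31, -41.
2nd diffs: -10, -10, -10 (constant).
Newton forward-difference form: u_k = -5 + (-11)·C(k-1,1) + (-10)·C(k-1,2).
At k = 15: k-1 = 14, so u_{15} = -5 - 154 - 910 = -1069.

-1069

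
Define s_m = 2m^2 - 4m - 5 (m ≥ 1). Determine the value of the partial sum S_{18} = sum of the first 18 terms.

3444

Over m = 1..18: Σm = 171, Σm² = 2109.
Total = (2)·2109 + (-4)·171 + (-5)·18 = 3444.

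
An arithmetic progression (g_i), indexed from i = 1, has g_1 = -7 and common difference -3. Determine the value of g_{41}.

g_i = -7 + (i - 1)·(-3).
g_{41} = -7 + 40·(-3) = -127.

-127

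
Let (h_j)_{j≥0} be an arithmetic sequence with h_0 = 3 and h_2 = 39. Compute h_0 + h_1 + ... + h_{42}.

16383

Common difference d = (39 - 3) / (2 - 0) = 18.
h_j = 3 + (j - 0)·18.
h_{42} = 759; S = 43·(3 + 759)/2 = 16383.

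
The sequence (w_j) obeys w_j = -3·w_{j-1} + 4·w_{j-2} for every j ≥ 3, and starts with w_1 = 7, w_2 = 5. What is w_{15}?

107374189

Step forward from the initial values:
w_3 = 13; w_4 = -19; w_5 = 109; …; w_{12} = -1677715; w_{13} = 6710893; w_{14} = -26843539; w_{15} = 107374189.
(Characteristic roots are 1 and -4.)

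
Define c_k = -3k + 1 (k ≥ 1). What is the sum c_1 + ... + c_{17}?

Over k = 1..17: Σk = 153.
Total = (-3)·153 + (1)·17 = -442.

-442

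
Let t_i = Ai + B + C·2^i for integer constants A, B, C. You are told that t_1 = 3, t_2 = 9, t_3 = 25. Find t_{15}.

163777

At i = 1, 2, 3: A + B + 2C = 3; 2A + B + 4C = 9; 3A + B + 8C = 25.
Subtracting the first from the second: A + 2C = 6.
Subtracting the second from the third: A + 4C = 16.
Solving: C = 5, A = -4, then B = -3.
Therefore t_{15} = -60 + (-3) + 5·32768 = 163777.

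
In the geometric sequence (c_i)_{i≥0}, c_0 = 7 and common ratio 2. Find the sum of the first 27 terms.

c_i = 7·2^(i-0).
S = 7·(2^27 - 1)/(2 - 1) = 7·(134217728 - 1)/(1) = 939524089.

939524089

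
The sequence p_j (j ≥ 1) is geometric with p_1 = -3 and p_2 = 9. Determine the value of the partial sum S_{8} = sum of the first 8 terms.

4920

Common ratio r = -3.
p_j = (-3)·(-3)^(j-1).
S = (-3)·((-3)^8 - 1)/(-3 - 1) = (-3)·(6561 - 1)/(-4) = 4920.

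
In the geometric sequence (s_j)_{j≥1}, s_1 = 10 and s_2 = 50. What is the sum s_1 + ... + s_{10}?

Common ratio r = 5.
s_j = 10·5^(j-1).
S = 10·(5^10 - 1)/(5 - 1) = 10·(9765625 - 1)/(4) = 24414060.

24414060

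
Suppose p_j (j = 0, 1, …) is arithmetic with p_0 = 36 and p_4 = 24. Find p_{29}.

-51

Common difference d = (24 - 36) / (4 - 0) = -3.
p_j = 36 + (j - 0)·(-3).
p_{29} = 36 + 29·(-3) = -51.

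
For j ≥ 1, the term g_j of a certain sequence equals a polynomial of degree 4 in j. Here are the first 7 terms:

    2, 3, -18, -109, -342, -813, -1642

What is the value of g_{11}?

1st diffs: 1, -21, -91, -233, -471, -829.
2nd diffs: -22, -70, -142, -238, -358.
3rd diffs: -48, -72, -96, -120.
4th diffs: -24, -24, -24 (constant).
Newton forward-difference form: g_j = 2 + 1·C(j-1,1) + (-22)·C(j-1,2) + (-48)·C(j-1,3) + (-24)·C(j-1,4).
At j = 11: j-1 = 10, so g_{11} = 2 + 10 - 990 - 5760 - 5040 = -11778.

-11778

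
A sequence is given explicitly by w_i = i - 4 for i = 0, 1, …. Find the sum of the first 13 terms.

Over i = 0..12: Σi = 78.
Total = (1)·78 + (-4)·13 = 26.

26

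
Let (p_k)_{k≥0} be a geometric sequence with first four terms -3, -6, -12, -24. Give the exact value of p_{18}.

-786432

Common ratio r = 2.
p_k = (-3)·2^(k-0).
p_{18} = (-3)·2^18 = -786432.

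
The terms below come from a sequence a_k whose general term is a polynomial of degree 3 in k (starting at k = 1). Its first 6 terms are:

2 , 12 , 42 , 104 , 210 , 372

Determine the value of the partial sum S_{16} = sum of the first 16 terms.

34272

1st diffs: 10, 30, 62, 106, 162.
2nd diffs: 20, 32, 44, 56.
3rd diffs: 12, 12, 12 (constant).
Newton forward-difference form: a_k = 2 + 10·C(k-1,1) + 20·C(k-1,2) + 12·C(k-1,3).
Continuing: …, 602, 912, 1314, 1820, …, a_{16} = 7712.
Summing k = 1..16 (16 terms) gives 34272.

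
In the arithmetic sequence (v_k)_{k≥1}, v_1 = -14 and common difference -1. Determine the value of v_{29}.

v_k = -14 + (k - 1)·(-1).
v_{29} = -14 + 28·(-1) = -42.

-42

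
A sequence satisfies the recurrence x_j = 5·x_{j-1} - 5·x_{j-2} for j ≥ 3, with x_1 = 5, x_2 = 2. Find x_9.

-64375

Iterate the recurrence:
x_3 = -15, x_4 = -85, x_5 = -350, x_6 = -1325, x_7 = -4875, x_8 = -17750, x_9 = -64375.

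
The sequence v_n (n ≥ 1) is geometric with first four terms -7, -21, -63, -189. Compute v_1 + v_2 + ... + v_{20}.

-12203745400

Common ratio r = 3.
v_n = (-7)·3^(n-1).
S = (-7)·(3^20 - 1)/(3 - 1) = (-7)·(3486784401 - 1)/(2) = -12203745400.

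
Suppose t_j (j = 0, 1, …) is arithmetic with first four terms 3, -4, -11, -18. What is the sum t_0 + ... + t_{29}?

-2955

Common difference d = -7.
t_j = 3 + (j - 0)·(-7).
t_{29} = -200; S = 30·(3 + (-200))/2 = -2955.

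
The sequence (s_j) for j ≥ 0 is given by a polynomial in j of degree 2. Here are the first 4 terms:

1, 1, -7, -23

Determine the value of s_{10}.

-359

1st diffs: 0, -8, -16.
2nd diffs: -8, -8 (constant).
Newton forward-difference form: s_j = 1 + (-8)·C(j,2).
At j = 10: j = 10, so s_{10} = 1 - 360 = -359.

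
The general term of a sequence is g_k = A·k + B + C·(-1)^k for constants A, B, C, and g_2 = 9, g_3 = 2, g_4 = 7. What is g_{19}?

At k = 2, 3, 4: 2A + B + C = 9; 3A + B - C = 2; 4A + B + C = 7.
Subtracting the first from the second: A - 2C = -7.
Subtracting the second from the third: A + 2C = 5.
Solving: C = 3, A = -1, then B = 8.
Therefore g_{19} = -19 + 8 + 3·(-1) = -14.

-14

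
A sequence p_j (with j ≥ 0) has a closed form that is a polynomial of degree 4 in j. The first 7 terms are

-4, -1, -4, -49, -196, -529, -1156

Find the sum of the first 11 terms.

-23837

1st diffs: 3, -3, -45, -147, -333, -627.
2nd diffs: -6, -42, -102, -186, -294.
3rd diffs: -36, -60, -84, -108.
4th diffs: -24, -24, -24 (constant).
Newton forward-difference form: p_j = -4 + 3·C(j,1) + (-6)·C(j,2) + (-36)·C(j,3) + (-24)·C(j,4).
Continuing: -2209, -3844, -6241, -9604.
Summing j = 0..10 (11 terms) gives -23837.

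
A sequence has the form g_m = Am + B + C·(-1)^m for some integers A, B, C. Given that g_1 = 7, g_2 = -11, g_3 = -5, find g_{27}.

Write the equations: A + B - C = 7; 2A + B + C = -11; 3A + B - C = -5.
Subtracting the first from the second: A + 2C = -18.
Subtracting the second from the third: A - 2C = 6.
Solving: C = -6, A = -6, then B = 7.
Hence g_{27} = -6·27 + 7 + (-6)·(-1) = -149.

-149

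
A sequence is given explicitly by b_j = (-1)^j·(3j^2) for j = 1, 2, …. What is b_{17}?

-867

(-1)^17 = -1; 3j^2 at j=17 is 867; so b_{17} = -867.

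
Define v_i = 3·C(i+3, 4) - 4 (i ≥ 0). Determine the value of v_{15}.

C(18, 4) = 3060, so v_{15} = 9176.

9176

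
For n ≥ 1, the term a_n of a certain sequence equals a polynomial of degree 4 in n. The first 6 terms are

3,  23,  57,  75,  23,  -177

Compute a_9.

1st diffs: 20, 34, 18, -52, -200.
2nd diffs: 14, -16, -70, -148.
3rd diffs: -30, -54, -78.
4th diffs: -24, -24 (constant).
Newton forward-difference form: a_n = 3 + 20·C(n-1,1) + 14·C(n-1,2) + (-30)·C(n-1,3) + (-24)·C(n-1,4).
At n = 9: n-1 = 8, so a_9 = 3 + 160 + 392 - 1680 - 1680 = -2805.

-2805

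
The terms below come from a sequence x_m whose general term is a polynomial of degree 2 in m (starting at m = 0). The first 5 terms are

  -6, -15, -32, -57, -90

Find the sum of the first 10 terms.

-1425

1st diffs: -9, -17, -25, -33.
2nd diffs: -8, -8, -8 (constant).
So x_m = -4m^2 - 5m - 6.
Continuing: …, -131, -180, -237, -302, …, x_9 = -375.
Summing m = 0..9 (10 terms) gives -1425.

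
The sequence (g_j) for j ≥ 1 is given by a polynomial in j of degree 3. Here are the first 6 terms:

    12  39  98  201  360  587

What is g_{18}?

1st diffs: 27, 59, 103, 159, 227.
2nd diffs: 32, 44, 56, 68.
3rd diffs: 12, 12, 12 (constant).
Newton forward-difference form: g_j = 12 + 27·C(j-1,1) + 32·C(j-1,2) + 12·C(j-1,3).
At j = 18: j-1 = 17, so g_{18} = 12 + 459 + 4352 + 8160 = 12983.

12983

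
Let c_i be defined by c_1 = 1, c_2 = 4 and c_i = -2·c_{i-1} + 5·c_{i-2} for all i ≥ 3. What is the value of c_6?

Iterate the recurrence:
c_3 = -3;  c_4 = 26;  c_5 = -67;  c_6 = 264.

264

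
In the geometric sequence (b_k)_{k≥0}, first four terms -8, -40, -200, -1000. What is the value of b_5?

Common ratio r = 5.
b_k = (-8)·5^(k-0).
b_5 = (-8)·5^5 = -25000.

-25000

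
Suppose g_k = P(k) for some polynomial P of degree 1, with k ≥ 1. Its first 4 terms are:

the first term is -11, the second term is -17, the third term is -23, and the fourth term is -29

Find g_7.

-47

1st diffs: -6, -6, -6 (constant).
So g_k = -6k - 5.
Evaluating at k = 7 gives g_7 = -47.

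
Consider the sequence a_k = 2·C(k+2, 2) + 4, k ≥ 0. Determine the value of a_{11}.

C(13, 2) = 78, so a_{11} = 160.

160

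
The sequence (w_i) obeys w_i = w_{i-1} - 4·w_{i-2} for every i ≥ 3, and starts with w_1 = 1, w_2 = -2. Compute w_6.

w_3 = -6; w_4 = 2; w_5 = 26; w_6 = 18.

18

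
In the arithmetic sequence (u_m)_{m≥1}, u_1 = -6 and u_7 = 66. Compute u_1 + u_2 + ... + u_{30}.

5040

Common difference d = (66 - (-6)) / (7 - 1) = 12.
u_m = -6 + (m - 1)·12.
u_{30} = 342; S = 30·(-6 + 342)/2 = 5040.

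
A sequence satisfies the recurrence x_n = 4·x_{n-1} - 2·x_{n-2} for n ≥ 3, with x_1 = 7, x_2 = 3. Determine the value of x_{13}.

-976192

Step forward from the initial values:
x_3 = -2  x_4 = -14  x_5 = -52  …  x_{10} = -24528  x_{11} = -83744  x_{12} = -285920  x_{13} = -976192.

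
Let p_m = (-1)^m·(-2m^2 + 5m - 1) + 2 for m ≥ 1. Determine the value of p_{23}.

946

(-1)^23 = -1; -2m^2 + 5m - 1 at m=23 is -944; so p_{23} = 946.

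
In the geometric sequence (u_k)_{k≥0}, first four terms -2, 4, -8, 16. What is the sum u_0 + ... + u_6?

-86

Common ratio r = -2.
u_k = (-2)·(-2)^(k-0).
S = (-2)·((-2)^7 - 1)/(-2 - 1) = (-2)·(-128 - 1)/(-3) = -86.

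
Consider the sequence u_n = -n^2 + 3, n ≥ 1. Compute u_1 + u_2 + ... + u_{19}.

Over n = 1..19: Σn = 190, Σn² = 2470.
Total = (-1)·2470 + (3)·19 = -2413.

-2413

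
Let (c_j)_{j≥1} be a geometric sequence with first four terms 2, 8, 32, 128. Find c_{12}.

8388608

Common ratio r = 4.
c_j = 2·4^(j-1).
c_{12} = 2·4^11 = 8388608.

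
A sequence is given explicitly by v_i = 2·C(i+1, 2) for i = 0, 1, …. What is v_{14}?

C(15, 2) = 105, so v_{14} = 210.

210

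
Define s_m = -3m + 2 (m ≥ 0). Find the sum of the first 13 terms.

Over m = 0..12: Σm = 78.
Total = (-3)·78 + (2)·13 = -208.

-208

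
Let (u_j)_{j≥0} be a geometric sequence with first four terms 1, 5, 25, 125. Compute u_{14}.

6103515625

Common ratio r = 5.
u_j = 1·5^(j-0).
u_{14} = 1·5^14 = 6103515625.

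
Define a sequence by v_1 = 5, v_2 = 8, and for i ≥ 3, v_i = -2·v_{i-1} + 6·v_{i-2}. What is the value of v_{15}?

3173504

v_3 = 14; v_4 = 20; v_5 = 44; …; v_{12} = -64192; v_{13} = 240320; v_{14} = -865792; v_{15} = 3173504.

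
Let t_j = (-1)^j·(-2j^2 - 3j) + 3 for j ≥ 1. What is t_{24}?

-1221

(-1)^24 = 1; -2j^2 - 3j at j=24 is -1224; so t_{24} = -1221.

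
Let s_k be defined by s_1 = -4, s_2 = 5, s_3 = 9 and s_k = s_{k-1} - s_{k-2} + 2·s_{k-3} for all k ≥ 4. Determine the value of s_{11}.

Step forward from the initial values:
s_4 = -4, s_5 = -3, s_6 = 19, s_7 = 14, s_8 = -11, s_9 = 13, s_{10} = 52, s_{11} = 17.

17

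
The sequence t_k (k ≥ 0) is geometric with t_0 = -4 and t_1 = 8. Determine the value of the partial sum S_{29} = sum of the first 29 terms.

-715827884

Common ratio r = -2.
t_k = (-4)·(-2)^(k-0).
S = (-4)·((-2)^29 - 1)/(-2 - 1) = (-4)·(-536870912 - 1)/(-3) = -715827884.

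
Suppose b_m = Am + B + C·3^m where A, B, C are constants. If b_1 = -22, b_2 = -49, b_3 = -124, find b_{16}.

At m = 1, 2, 3: A + B + 3C = -22; 2A + B + 9C = -49; 3A + B + 27C = -124.
Subtracting the first from the second: A + 6C = -27.
Subtracting the second from the third: A + 18C = -75.
Solving: C = -4, A = -3, then B = -7.
Therefore b_{16} = -48 + (-7) + (-4)·43046721 = -172186939.

-172186939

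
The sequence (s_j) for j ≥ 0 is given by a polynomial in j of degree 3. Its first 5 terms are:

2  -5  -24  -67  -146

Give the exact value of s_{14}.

-5556

1st diffs: -7, -19, -43, -79.
2nd diffs: -12, -24, -36.
3rd diffs: -12, -12 (constant).
So s_j = -2j^3 - 5j + 2.
Evaluating at j = 14 gives s_{14} = -5556.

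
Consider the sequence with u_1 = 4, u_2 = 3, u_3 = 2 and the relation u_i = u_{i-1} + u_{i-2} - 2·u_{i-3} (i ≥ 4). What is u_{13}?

73

Compute successive terms:
u_4 = -3  u_5 = -7  u_6 = -14  u_7 = -15  u_8 = -15  u_9 = -2  u_{10} = 13  u_{11} = 41  u_{12} = 58  u_{13} = 73.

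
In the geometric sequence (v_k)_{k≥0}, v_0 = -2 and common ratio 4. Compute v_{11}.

v_k = (-2)·4^(k-0).
v_{11} = (-2)·4^11 = -8388608.

-8388608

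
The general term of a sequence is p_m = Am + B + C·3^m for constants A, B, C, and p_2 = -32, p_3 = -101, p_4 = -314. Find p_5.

-959

Write the equations: 2A + B + 9C = -32; 3A + B + 27C = -101; 4A + B + 81C = -314.
Subtracting the first from the second: A + 18C = -69.
Subtracting the second from the third: A + 54C = -213.
Solving: C = -4, A = 3, then B = -2.
So p_m = 3·m + (-2) + (-4)·3^m; at m=5 this is -959.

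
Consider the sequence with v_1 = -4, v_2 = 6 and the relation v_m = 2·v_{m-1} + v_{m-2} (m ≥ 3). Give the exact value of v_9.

Step forward from the initial values:
v_3 = 8; v_4 = 22; v_5 = 52; v_6 = 126; v_7 = 304; v_8 = 734; v_9 = 1772.

1772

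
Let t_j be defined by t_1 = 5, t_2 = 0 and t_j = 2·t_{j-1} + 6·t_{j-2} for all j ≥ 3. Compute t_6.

960

Iterate the recurrence:
t_3 = 30, t_4 = 60, t_5 = 300, t_6 = 960.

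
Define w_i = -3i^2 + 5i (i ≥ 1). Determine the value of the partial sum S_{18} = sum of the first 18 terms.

Over i = 1..18: Σi = 171, Σi² = 2109.
Total = (-3)·2109 + (5)·171 = -5472.

-5472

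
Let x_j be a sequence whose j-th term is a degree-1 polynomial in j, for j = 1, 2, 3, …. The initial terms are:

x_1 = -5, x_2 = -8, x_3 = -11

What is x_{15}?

1st diffs: -3, -3 (constant).
So x_j = -3j - 2.
Evaluating at j = 15 gives x_{15} = -47.

-47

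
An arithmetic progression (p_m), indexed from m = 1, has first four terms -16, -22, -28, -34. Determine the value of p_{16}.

Common difference d = -6.
p_m = -16 + (m - 1)·(-6).
p_{16} = -16 + 15·(-6) = -106.

-106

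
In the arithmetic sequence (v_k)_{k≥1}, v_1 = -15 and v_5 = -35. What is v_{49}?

-255

Common difference d = (-35 - (-15)) / (5 - 1) = -5.
v_k = -15 + (k - 1)·(-5).
v_{49} = -15 + 48·(-5) = -255.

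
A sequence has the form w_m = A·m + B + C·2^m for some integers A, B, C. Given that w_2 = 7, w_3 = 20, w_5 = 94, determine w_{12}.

12293

The three given values yield: 2A + B + 4C = 7; 3A + B + 8C = 20; 5A + B + 32C = 94.
Subtracting the first from the second: A + 4C = 13.
Subtracting the second from the third: 2A + 24C = 74.
Solving: C = 3, A = 1, then B = -7.
So w_m = 1·m + (-7) + 3·2^m; at m=12 this is 12293.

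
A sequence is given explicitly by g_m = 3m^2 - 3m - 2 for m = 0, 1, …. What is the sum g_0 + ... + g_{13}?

2156

Over m = 0..13: Σm = 91, Σm² = 819.
Total = (3)·819 + (-3)·91 + (-2)·14 = 2156.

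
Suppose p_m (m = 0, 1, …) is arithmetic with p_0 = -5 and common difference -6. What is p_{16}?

-101

p_m = -5 + (m - 0)·(-6).
p_{16} = -5 + 16·(-6) = -101.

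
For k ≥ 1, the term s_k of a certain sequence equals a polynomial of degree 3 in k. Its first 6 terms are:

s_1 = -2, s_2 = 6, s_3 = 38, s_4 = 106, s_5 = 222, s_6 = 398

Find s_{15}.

6662

1st diffs: 8, 32, 68, 116, 176.
2nd diffs: 24, 36, 48, 60.
3rd diffs: 12, 12, 12 (constant).
Newton forward-difference form: s_k = -2 + 8·C(k-1,1) + 24·C(k-1,2) + 12·C(k-1,3).
At k = 15: k-1 = 14, so s_{15} = -2 + 112 + 2184 + 4368 = 6662.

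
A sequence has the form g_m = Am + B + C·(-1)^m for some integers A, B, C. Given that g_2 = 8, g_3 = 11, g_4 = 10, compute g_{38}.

Write the equations: 2A + B + C = 8; 3A + B - C = 11; 4A + B + C = 10.
Subtracting the first from the second: A - 2C = 3.
Subtracting the second from the third: A + 2C = -1.
Solving: C = -1, A = 1, then B = 7.
Therefore g_{38} = 38 + 7 + (-1)·1 = 44.

44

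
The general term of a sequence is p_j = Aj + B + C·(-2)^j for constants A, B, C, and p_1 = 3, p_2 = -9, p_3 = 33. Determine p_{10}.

-3021

Plug in j = 1, 2, 3: A + B - 2C = 3; 2A + B + 4C = -9; 3A + B - 8C = 33.
Subtracting the first from the second: A + 6C = -12.
Subtracting the second from the third: A - 12C = 42.
Solving: C = -3, A = 6, then B = -9.
Therefore p_{10} = 60 + (-9) + (-3)·1024 = -3021.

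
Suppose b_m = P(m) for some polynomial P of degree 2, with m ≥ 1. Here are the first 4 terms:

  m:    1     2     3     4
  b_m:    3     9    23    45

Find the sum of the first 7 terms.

1st diffs: 6, 14, 22.
2nd diffs: 8, 8 (constant).
Newton forward-difference form: b_m = 3 + 6·C(m-1,1) + 8·C(m-1,2).
Continuing: 75, 113, 159.
Summing m = 1..7 (7 terms) gives 427.

427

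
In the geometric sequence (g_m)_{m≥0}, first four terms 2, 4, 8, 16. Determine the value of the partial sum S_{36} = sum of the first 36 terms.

137438953470

Common ratio r = 2.
g_m = 2·2^(m-0).
S = 2·(2^36 - 1)/(2 - 1) = 2·(68719476736 - 1)/(1) = 137438953470.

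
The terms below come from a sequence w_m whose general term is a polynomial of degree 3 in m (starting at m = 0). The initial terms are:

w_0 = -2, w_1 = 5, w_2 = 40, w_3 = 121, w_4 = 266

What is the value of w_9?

1st diffs: 7, 35, 81, 145.
2nd diffs: 28, 46, 64.
3rd diffs: 18, 18 (constant).
Newton forward-difference form: w_m = -2 + 7·C(m,1) + 28·C(m,2) + 18·C(m,3).
At m = 9: m = 9, so w_9 = -2 + 63 + 1008 + 1512 = 2581.

2581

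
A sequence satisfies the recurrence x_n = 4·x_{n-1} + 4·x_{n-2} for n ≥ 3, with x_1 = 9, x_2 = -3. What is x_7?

9984

Compute successive terms:
x_3 = 24; x_4 = 84; x_5 = 432; x_6 = 2064; x_7 = 9984.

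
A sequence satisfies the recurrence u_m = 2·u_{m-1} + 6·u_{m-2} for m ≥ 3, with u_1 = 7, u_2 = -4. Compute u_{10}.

Compute successive terms:
u_3 = 34;  u_4 = 44;  u_5 = 292;  u_6 = 848;  u_7 = 3448;  u_8 = 11984;  u_9 = 44656;  u_{10} = 161216.

161216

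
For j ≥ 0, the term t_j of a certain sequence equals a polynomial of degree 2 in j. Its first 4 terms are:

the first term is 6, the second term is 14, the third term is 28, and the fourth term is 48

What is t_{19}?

1st diffs: 8, 14, 20.
2nd diffs: 6, 6 (constant).
Newton forward-difference form: t_j = 6 + 8·C(j,1) + 6·C(j,2).
At j = 19: j = 19, so t_{19} = 6 + 152 + 1026 = 1184.

1184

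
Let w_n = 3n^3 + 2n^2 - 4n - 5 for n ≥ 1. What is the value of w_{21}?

w_{21} = 3·21^3 + 2·21^2 - 4·21 - 5 = 28576.

28576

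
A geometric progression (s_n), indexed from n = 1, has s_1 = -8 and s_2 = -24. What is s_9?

Common ratio r = 3.
s_n = (-8)·3^(n-1).
s_9 = (-8)·3^8 = -52488.

-52488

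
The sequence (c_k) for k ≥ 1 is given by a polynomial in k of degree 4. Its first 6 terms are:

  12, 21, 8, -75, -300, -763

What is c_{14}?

1st diffs: 9, -13, -83, -225, -463.
2nd diffs: -22, -70, -142, -238.
3rd diffs: -48, -72, -96.
4th diffs: -24, -24 (constant).
So c_k = -k^4 + 2k^3 + 2k^2 + 4k + 5.
Evaluating at k = 14 gives c_{14} = -32475.

-32475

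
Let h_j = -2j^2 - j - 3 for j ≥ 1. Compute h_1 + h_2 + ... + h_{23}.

Over j = 1..23: Σj = 276, Σj² = 4324.
Total = (-2)·4324 + (-1)·276 + (-3)·23 = -8993.

-8993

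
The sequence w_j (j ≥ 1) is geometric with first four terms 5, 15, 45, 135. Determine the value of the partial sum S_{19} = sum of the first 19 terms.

2905653665

Common ratio r = 3.
w_j = 5·3^(j-1).
S = 5·(3^19 - 1)/(3 - 1) = 5·(1162261467 - 1)/(2) = 2905653665.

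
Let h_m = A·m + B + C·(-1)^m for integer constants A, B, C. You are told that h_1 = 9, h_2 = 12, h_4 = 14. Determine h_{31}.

Plug in m = 1, 2, 4: A + B - C = 9; 2A + B + C = 12; 4A + B + C = 14.
Subtracting the first from the second: A + 2C = 3.
Subtracting the second from the third: 2A = 2.
Solving: C = 1, A = 1, then B = 9.
Hence h_{31} = 1·31 + 9 + 1·(-1) = 39.

39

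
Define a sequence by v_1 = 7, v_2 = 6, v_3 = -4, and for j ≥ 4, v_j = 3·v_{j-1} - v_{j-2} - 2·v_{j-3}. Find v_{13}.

Step forward from the initial values:
v_4 = -32; v_5 = -104; v_6 = -272; v_7 = -648; v_8 = -1464; v_9 = -3200; v_{10} = -6840; v_{11} = -14392; v_{12} = -29936; v_{13} = -61736.

-61736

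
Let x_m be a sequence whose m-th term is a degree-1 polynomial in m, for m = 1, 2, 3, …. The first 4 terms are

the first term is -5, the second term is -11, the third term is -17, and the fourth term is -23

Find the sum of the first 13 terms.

-533

1st diffs: -6, -6, -6 (constant).
So x_m = -6m + 1.
Continuing: …, -29, -35, -41, -47, …, x_{13} = -77.
Summing m = 1..13 (13 terms) gives -533.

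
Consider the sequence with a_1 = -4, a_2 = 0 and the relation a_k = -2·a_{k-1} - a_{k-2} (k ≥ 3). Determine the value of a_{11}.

Applying the relation repeatedly:
a_3 = 4;  a_4 = -8;  a_5 = 12;  a_6 = -16;  a_7 = 20;  a_8 = -24;  a_9 = 28;  a_{10} = -32;  a_{11} = 36.
(Characteristic roots are -1 and -1.)

36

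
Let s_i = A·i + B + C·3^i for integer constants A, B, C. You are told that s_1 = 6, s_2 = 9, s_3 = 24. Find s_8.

At i = 1, 2, 3: A + B + 3C = 6; 2A + B + 9C = 9; 3A + B + 27C = 24.
Subtracting the first from the second: A + 6C = 3.
Subtracting the second from the third: A + 18C = 15.
Solving: C = 1, A = -3, then B = 6.
So s_i = -3·i + 6 + 1·3^i; at i=8 this is 6543.

6543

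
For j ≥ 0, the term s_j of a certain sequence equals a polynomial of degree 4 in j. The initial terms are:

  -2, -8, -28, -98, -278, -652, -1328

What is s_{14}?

1st diffs: -6, -20, -70, -180, -374, -676.
2nd diffs: -14, -50, -110, -194, -302.
3rd diffs: -36, -60, -84, -108.
4th diffs: -24, -24, -24 (constant).
Newton forward-difference form: s_j = -2 + (-6)·C(j,1) + (-14)·C(j,2) + (-36)·C(j,3) + (-24)·C(j,4).
At j = 14: j = 14, so s_{14} = -2 - 84 - 1274 - 13104 - 24024 = -38488.

-38488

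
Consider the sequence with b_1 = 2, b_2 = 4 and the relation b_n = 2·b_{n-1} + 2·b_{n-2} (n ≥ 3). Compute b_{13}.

Applying the relation repeatedly:
b_3 = 12  b_4 = 32  b_5 = 88  …  b_{10} = 13376  b_{11} = 36544  b_{12} = 99840  b_{13} = 272768.

272768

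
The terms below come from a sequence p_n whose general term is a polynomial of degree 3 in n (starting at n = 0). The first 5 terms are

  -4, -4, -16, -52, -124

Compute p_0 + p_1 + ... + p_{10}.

-5984

1st diffs: 0, -12, -36, -72.
2nd diffs: -12, -24, -36.
3rd diffs: -12, -12 (constant).
Newton forward-difference form: p_n = -4 + (-12)·C(n,2) + (-12)·C(n,3).
Continuing: …, -244, -424, -676, -1012, …, p_{10} = -1984.
Summing n = 0..10 (11 terms) gives -5984.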